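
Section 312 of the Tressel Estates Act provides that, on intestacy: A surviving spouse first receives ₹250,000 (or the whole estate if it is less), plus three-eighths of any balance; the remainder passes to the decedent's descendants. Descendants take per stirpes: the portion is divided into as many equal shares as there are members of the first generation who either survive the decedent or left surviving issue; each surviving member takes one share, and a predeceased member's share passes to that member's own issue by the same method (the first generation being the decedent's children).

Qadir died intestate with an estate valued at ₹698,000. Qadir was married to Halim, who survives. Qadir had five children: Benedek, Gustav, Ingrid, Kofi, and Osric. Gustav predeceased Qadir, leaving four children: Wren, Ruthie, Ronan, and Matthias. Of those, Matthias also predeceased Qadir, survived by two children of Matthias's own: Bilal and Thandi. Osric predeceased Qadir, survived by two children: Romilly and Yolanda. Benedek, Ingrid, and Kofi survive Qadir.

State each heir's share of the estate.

Halim: ₹418,000; Benedek: ₹56,000; Wren: ₹14,000; Ruthie: ₹14,000; Ronan: ₹14,000; Bilal: ₹7,000; Thandi: ₹7,000; Ingrid: ₹56,000; Kofi: ₹56,000; Romilly: ₹28,000; Yolanda: ₹28,000

Halim first takes ₹250,000, leaving a balance of ₹448,000. Halim then takes three-eighths of the balance (₹168,000), for a total of ₹418,000. The remaining ₹280,000 passes to the descendants.
The descendants' portion (₹280,000) is divided into 5 shares of ₹56,000: Benedek, Ingrid, and Kofi each take ₹56,000; Gustav's ₹56,000 share passes to Gustav's issue; Osric's ₹56,000 share passes to Osric's issue.
Gustav's share (₹56,000) is divided into 4 shares of ₹14,000: Wren, Ruthie, and Ronan each take ₹14,000; Matthias's ₹14,000 share passes to Matthias's issue.
Matthias's share (₹14,000) is divided into 2 shares of ₹7,000: Bilal and Thandi each take ₹7,000.
Osric's share (₹56,000) is divided into 2 shares of ₹28,000: Romilly and Yolanda each take ₹28,000.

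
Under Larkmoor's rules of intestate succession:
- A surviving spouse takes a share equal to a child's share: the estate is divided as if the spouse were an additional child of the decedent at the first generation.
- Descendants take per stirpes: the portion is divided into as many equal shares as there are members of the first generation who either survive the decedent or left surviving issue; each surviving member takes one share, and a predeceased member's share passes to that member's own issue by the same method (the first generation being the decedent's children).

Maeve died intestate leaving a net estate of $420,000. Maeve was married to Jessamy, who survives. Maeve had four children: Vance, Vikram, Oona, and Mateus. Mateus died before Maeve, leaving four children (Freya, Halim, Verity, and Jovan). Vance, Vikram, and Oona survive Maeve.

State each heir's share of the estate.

The spouse counts as an additional share at the children's level, so there are 5 primary shares of $84,000. Jessamy takes one such share ($84,000).
The children's combined portion ($336,000) is divided into 4 shares of $84,000: Vance, Vikram, and Oona each take $84,000; Mateus's $84,000 share passes to Mateus's issue.
Mateus's share ($84,000) is divided into 4 shares of $21,000: Freya, Halim, Verity, and Jovan each take $21,000.

Jessamy: $84,000; Vance: $84,000; Vikram: $84,000; Oona: $84,000; Freya: $21,000; Halim: $21,000; Verity: $21,000; Jovan: $21,000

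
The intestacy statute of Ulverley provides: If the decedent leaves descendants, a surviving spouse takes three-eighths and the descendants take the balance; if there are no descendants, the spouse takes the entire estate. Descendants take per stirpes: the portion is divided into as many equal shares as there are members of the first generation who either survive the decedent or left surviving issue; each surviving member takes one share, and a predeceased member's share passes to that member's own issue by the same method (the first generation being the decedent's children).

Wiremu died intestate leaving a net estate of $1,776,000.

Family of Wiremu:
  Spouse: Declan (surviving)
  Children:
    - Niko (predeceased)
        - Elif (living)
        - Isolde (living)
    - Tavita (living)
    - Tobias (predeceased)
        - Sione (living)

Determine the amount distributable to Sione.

Sione receives $370,000.

Declan takes three-eighths of $1,776,000 = $666,000. The remaining $1,110,000 passes to the descendants.
The descendants' portion ($1,110,000) is divided into 3 shares of $370,000: Tavita takes $370,000; Niko's $370,000 share passes to Niko's issue; Tobias's $370,000 share passes to Tobias's issue.
Niko's share ($370,000) is divided into 2 shares of $185,000: Elif and Isolde each take $185,000.
Tobias's share ($370,000) passes entirely to Sione.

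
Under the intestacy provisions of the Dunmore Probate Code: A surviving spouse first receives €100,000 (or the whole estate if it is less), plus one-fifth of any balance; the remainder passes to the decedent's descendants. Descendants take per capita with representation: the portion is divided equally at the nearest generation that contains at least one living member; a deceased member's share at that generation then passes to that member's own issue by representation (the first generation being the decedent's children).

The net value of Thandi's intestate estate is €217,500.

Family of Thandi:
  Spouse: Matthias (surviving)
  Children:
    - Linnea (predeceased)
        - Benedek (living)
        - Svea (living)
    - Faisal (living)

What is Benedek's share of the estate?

Benedek receives €23,500.

Matthias first takes €100,000, leaving a balance of €117,500. Matthias then takes one-fifth of the balance (€23,500), for a total of €123,500. The remaining €94,000 passes to the descendants.
The descendants' portion (€94,000) is divided into 2 shares of €47,000: Faisal takes €47,000; Linnea's €47,000 share passes to Linnea's issue.
Linnea's share (€47,000) is divided into 2 shares of €23,500: Benedek and Svea each take €23,500.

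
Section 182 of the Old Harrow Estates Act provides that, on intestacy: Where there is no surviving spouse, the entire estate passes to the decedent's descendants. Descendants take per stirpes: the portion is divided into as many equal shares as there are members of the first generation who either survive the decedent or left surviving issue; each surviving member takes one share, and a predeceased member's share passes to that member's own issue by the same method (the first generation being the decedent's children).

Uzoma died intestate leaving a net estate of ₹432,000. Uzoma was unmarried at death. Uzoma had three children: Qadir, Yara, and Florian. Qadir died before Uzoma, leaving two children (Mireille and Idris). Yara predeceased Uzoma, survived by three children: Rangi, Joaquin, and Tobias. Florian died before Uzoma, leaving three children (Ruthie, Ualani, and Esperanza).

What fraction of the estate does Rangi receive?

The entire ₹432,000 passes to the descendants.
That amount (₹432,000) is divided into 3 shares of ₹144,000: Qadir's ₹144,000 share passes to Qadir's issue; Yara's ₹144,000 share passes to Yara's issue; Florian's ₹144,000 share passes to Florian's issue.
Qadir's share (₹144,000) is divided into 2 shares of ₹72,000: Mireille and Idris each take ₹72,000.
Yara's share (₹144,000) is divided into 3 shares of ₹48,000: Rangi, Joaquin, and Tobias each take ₹48,000.
Florian's share (₹144,000) is divided into 3 shares of ₹48,000: Ruthie, Ualani, and Esperanza each take ₹48,000.

Rangi receives 1/9 of the estate.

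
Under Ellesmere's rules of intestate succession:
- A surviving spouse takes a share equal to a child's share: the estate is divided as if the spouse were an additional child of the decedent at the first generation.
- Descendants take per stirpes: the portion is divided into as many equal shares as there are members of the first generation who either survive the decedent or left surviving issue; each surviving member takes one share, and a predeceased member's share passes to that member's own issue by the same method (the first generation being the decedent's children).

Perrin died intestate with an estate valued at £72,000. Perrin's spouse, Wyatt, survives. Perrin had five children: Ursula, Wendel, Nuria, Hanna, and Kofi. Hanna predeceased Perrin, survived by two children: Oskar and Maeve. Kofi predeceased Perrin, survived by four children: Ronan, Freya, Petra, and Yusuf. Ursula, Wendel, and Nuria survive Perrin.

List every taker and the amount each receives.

Wyatt: £12,000; Ursula: £12,000; Wendel: £12,000; Nuria: £12,000; Oskar: £6,000; Maeve: £6,000; Ronan: £3,000; Freya: £3,000; Petra: £3,000; Yusuf: £3,000

The spouse counts as an additional share at the children's level, so there are 6 primary shares of £12,000. Wyatt takes one such share (£12,000).
The children's combined portion (£60,000) is divided into 5 shares of £12,000: Ursula, Wendel, and Nuria each take £12,000; Hanna's £12,000 share passes to Hanna's issue; Kofi's £12,000 share passes to Kofi's issue.
Hanna's share (£12,000) is divided into 2 shares of £6,000: Oskar and Maeve each take £6,000.
Kofi's share (£12,000) is divided into 4 shares of £3,000: Ronan, Freya, Petra, and Yusuf each take £3,000.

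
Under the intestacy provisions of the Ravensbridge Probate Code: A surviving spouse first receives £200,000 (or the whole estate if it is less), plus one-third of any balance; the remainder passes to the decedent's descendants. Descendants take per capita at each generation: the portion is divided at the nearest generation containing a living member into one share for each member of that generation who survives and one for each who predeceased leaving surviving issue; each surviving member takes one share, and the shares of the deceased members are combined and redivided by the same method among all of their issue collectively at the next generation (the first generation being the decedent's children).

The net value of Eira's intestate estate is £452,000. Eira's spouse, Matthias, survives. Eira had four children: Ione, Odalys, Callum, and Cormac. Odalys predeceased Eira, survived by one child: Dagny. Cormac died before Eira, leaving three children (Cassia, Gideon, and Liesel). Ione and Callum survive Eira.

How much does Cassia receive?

Matthias first takes £200,000, leaving a balance of £252,000. Matthias then takes one-third of the balance (£84,000), for a total of £284,000. The remaining £168,000 passes to the descendants.
The descendants' portion (£168,000) is divided at the children's generation into 4 shares of £42,000. Ione and Callum each take £42,000. The 2 shares of the deceased (Odalys and Cormac) are combined into a pool of £84,000.
That pool (£84,000) is divided at the grandchildren's generation equally among Dagny, Cassia, Gideon, and Liesel: £21,000 each.

Cassia receives £21,000.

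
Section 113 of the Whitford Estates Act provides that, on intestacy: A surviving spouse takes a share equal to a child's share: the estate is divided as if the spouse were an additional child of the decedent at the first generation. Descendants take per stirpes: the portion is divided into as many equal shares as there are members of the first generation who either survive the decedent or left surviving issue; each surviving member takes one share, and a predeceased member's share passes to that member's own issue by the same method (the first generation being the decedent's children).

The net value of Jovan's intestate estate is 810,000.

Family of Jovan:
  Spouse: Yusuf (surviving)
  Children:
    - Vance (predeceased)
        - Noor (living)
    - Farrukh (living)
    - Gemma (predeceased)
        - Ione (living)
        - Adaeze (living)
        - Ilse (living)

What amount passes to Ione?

The spouse counts as an additional share at the children's level, so there are 4 primary shares of 202,500. Yusuf takes one such share (202,500).
The children's combined portion (607,500) is divided into 3 shares of 202,500: Farrukh takes 202,500; Vance's 202,500 share passes to Vance's issue; Gemma's 202,500 share passes to Gemma's issue.
Vance's share (202,500) passes entirely to Noor.
Gemma's share (202,500) is divided into 3 shares of 67,500: Ione, Adaeze, and Ilse each take 67,500.

Ione receives 67,500.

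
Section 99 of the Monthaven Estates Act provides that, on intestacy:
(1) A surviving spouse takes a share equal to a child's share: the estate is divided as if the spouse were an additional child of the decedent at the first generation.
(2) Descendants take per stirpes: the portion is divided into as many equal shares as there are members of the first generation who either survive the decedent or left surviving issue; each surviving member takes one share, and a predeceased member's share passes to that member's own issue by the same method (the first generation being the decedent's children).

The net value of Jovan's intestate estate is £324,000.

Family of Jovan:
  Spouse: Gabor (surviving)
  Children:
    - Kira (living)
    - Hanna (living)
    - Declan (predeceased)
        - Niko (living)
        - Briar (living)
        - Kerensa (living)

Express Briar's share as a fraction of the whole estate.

Briar receives 1/12 of the estate.

The spouse counts as an additional share at the children's level, so there are 4 primary shares of £81,000. Gabor takes one such share (£81,000).
The children's combined portion (£243,000) is divided into 3 shares of £81,000: Kira and Hanna each take £81,000; Declan's £81,000 share passes to Declan's issue.
Declan's share (£81,000) is divided into 3 shares of £27,000: Niko, Briar, and Kerensa each take £27,000.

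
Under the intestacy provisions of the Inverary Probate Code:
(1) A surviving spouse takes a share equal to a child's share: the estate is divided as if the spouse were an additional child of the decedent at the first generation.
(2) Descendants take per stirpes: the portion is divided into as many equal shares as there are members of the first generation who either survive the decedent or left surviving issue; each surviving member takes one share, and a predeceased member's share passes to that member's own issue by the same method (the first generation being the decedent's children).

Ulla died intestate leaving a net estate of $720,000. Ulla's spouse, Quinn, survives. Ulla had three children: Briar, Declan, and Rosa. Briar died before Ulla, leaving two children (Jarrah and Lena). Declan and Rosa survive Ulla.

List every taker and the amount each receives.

The spouse counts as an additional share at the children's level, so there are 4 primary shares of $180,000. Quinn takes one such share ($180,000).
The children's combined portion ($540,000) is divided into 3 shares of $180,000: Declan and Rosa each take $180,000; Briar's $180,000 share passes to Briar's issue.
Briar's share ($180,000) is divided into 2 shares of $90,000: Jarrah and Lena each take $90,000.

Quinn: $180,000; Jarrah: $90,000; Lena: $90,000; Declan: $180,000; Rosa: $180,000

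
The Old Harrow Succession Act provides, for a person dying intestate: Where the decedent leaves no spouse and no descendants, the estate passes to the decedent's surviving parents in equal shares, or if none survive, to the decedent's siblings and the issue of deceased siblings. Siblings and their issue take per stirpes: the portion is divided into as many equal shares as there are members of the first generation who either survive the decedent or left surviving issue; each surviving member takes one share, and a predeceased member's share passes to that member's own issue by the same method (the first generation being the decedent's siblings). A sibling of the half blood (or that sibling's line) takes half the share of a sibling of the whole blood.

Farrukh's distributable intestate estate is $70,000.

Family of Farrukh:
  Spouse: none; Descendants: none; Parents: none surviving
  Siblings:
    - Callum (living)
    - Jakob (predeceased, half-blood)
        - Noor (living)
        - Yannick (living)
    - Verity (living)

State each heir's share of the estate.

The entire $70,000 passes to the siblings and their issue.
Counting each half-blood sibling's line as half a unit, there are 5/2 units in $70,000, so one unit is $28,000. Whole-blood lines (Callum and Verity) take $28,000 each; half-blood lines (Jakob) take $14,000 each.
Jakob's share ($14,000) is divided into 2 shares of $7,000: Noor and Yannick each take $7,000.

Callum: $28,000; Noor: $7,000; Yannick: $7,000; Verity: $28,000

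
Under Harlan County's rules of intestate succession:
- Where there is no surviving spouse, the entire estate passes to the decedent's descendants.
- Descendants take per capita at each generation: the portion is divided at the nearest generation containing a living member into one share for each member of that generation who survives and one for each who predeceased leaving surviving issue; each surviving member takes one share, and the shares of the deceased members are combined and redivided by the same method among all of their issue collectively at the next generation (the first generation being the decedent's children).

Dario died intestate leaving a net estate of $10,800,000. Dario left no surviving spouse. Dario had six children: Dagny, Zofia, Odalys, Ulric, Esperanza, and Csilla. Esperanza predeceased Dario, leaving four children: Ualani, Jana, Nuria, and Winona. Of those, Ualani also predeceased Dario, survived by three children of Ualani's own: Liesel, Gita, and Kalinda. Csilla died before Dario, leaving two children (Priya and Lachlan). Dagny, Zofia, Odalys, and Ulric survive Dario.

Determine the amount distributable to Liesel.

The entire $10,800,000 passes to the descendants.
That amount ($10,800,000) is divided at the children's generation into 6 shares of $1,800,000. Dagny, Zofia, Odalys, and Ulric each take $1,800,000. The 2 shares of the deceased (Esperanza and Csilla) are combined into a pool of $3,600,000.
That pool ($3,600,000) is divided at the grandchildren's generation into 6 shares of $600,000. Jana, Nuria, Winona, Priya, and Lachlan each take $600,000. The remaining share for the deceased Ualani ($600,000) is carried to the next generation.
That pool ($600,000) is divided at the great-grandchildren's generation equally among Liesel, Gita, and Kalinda: $200,000 each.

Liesel receives $200,000.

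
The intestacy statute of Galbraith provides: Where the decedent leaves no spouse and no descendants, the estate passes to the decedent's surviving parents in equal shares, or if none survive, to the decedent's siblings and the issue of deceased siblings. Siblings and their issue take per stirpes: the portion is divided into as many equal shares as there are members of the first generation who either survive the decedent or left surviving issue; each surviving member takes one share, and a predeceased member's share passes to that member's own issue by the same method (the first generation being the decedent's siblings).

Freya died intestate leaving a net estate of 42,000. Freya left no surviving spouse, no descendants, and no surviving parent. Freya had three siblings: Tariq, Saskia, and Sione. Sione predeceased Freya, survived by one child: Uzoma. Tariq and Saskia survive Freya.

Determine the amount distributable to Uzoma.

Uzoma receives 14,000.

The entire 42,000 passes to the siblings and their issue.
That amount (42,000) is divided into 3 shares of 14,000: Tariq and Saskia each take 14,000; Sione's 14,000 share passes to Sione's issue.
Sione's share (14,000) passes entirely to Uzoma.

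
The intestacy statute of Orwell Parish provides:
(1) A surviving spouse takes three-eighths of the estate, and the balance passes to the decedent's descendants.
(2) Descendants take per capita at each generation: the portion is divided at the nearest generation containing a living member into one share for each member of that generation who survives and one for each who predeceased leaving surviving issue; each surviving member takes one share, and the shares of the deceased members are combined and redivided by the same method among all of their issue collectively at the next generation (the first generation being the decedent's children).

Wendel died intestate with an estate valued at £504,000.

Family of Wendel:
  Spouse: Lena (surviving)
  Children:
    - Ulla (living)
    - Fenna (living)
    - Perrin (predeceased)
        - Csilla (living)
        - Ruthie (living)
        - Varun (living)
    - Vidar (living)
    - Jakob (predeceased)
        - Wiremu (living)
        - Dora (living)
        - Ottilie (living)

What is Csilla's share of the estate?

Csilla receives £21,000.

Lena takes three-eighths of £504,000 = £189,000. The remaining £315,000 passes to the descendants.
The descendants' portion (£315,000) is divided at the children's generation into 5 shares of £63,000. Ulla, Fenna, and Vidar each take £63,000. The 2 shares of the deceased (Perrin and Jakob) are combined into a pool of £126,000.
That pool (£126,000) is divided at the grandchildren's generation equally among Csilla, Ruthie, Varun, Wiremu, Dora, and Ottilie: £21,000 each.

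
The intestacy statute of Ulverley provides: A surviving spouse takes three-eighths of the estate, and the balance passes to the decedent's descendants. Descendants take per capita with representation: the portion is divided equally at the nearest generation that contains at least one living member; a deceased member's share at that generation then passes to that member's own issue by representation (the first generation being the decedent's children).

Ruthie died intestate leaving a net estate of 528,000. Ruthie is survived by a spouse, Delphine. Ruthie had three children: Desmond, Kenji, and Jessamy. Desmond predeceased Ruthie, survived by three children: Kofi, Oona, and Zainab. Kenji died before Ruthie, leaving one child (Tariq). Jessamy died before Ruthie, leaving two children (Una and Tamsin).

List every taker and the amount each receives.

Delphine: 198,000; Kofi: 55,000; Oona: 55,000; Zainab: 55,000; Tariq: 55,000; Una: 55,000; Tamsin: 55,000

Delphine takes three-eighths of 528,000 = 198,000. The remaining 330,000 passes to the descendants.
No child survives, so the initial division is made at the grandchildren's generation.
The descendants' portion (330,000) is divided into 6 shares of 55,000: Kofi, Oona, Zainab, Tariq, Una, and Tamsin each take 55,000.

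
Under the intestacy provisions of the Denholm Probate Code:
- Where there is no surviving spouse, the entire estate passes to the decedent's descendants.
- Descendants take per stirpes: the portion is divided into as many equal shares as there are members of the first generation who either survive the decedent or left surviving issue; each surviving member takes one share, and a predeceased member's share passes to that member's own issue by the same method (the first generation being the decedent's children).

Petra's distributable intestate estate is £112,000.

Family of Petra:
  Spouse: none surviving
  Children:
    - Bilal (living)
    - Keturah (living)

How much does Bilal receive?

The entire £112,000 passes to the descendants.
That amount (£112,000) is divided into 2 shares of £56,000: Bilal and Keturah each take £56,000.

Bilal receives £56,000.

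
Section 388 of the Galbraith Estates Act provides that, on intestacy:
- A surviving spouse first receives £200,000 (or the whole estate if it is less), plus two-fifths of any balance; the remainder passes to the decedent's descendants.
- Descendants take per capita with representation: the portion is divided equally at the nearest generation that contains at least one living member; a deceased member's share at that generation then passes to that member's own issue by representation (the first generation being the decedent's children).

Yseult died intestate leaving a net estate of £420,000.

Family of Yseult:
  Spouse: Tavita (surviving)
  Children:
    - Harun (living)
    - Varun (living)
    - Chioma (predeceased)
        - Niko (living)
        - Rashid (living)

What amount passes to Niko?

Niko receives £22,000.

Tavita first takes £200,000, leaving a balance of £220,000. Tavita then takes two-fifths of the balance (£88,000), for a total of £288,000. The remaining £132,000 passes to the descendants.
The descendants' portion (£132,000) is divided into 3 shares of £44,000: Harun and Varun each take £44,000; Chioma's £44,000 share passes to Chioma's issue.
Chioma's share (£44,000) is divided into 2 shares of £22,000: Niko and Rashid each take £22,000.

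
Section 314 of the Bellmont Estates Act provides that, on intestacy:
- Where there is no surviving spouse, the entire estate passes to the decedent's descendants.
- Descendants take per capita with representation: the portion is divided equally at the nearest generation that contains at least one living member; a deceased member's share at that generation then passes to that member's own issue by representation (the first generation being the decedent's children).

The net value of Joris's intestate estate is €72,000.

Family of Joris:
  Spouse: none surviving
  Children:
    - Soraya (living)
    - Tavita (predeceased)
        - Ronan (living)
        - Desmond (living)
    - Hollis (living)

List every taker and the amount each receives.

Soraya: €24,000; Ronan: €12,000; Desmond: €12,000; Hollis: €24,000

The entire €72,000 passes to the descendants.
That amount (€72,000) is divided into 3 shares of €24,000: Soraya and Hollis each take €24,000; Tavita's €24,000 share passes to Tavita's issue.
Tavita's share (€24,000) is divided into 2 shares of €12,000: Ronan and Desmond each take €12,000.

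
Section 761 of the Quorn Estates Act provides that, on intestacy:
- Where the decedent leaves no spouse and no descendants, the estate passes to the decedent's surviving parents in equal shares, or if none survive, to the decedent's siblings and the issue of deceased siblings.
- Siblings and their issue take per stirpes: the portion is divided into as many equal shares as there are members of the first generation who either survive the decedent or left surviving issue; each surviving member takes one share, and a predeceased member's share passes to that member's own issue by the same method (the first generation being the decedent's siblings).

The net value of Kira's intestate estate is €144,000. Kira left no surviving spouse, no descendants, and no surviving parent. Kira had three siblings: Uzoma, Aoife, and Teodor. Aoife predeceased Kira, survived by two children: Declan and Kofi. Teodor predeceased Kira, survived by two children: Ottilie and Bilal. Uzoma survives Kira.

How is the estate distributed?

Uzoma: €48,000; Declan: €24,000; Kofi: €24,000; Ottilie: €24,000; Bilal: €24,000

The entire €144,000 passes to the siblings and their issue.
That amount (€144,000) is divided into 3 shares of €48,000: Uzoma takes €48,000; Aoife's €48,000 share passes to Aoife's issue; Teodor's €48,000 share passes to Teodor's issue.
Aoife's share (€48,000) is divided into 2 shares of €24,000: Declan and Kofi each take €24,000.
Teodor's share (€48,000) is divided into 2 shares of €24,000: Ottilie and Bilal each take €24,000.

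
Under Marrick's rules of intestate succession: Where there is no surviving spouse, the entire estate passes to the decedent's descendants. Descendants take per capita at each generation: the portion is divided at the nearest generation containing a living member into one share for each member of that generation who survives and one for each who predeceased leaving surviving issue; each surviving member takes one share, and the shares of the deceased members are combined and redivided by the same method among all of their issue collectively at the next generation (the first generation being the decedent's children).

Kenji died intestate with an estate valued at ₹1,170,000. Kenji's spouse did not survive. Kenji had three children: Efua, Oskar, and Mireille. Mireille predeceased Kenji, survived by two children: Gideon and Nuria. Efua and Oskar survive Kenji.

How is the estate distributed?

The entire ₹1,170,000 passes to the descendants.
That amount (₹1,170,000) is divided at the children's generation into 3 shares of ₹390,000. Efua and Oskar each take ₹390,000. The remaining share for the deceased Mireille (₹390,000) is carried to the next generation.
That pool (₹390,000) is divided at the grandchildren's generation equally among Gideon and Nuria: ₹195,000 each.

Efua: ₹390,000; Oskar: ₹390,000; Gideon: ₹195,000; Nuria: ₹195,000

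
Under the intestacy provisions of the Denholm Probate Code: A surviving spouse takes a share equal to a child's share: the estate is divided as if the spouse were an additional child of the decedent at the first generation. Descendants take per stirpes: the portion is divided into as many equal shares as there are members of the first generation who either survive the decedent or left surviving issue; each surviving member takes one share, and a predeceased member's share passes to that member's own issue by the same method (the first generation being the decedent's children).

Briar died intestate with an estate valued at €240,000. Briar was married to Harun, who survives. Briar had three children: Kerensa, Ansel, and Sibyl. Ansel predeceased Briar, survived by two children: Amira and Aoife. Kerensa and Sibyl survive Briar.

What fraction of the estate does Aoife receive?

The spouse counts as an additional share at the children's level, so there are 4 primary shares of €60,000. Harun takes one such share (€60,000).
The children's combined portion (€180,000) is divided into 3 shares of €60,000: Kerensa and Sibyl each take €60,000; Ansel's €60,000 share passes to Ansel's issue.
Ansel's share (€60,000) is divided into 2 shares of €30,000: Amira and Aoife each take €30,000.

Aoife receives 1/8 of the estate.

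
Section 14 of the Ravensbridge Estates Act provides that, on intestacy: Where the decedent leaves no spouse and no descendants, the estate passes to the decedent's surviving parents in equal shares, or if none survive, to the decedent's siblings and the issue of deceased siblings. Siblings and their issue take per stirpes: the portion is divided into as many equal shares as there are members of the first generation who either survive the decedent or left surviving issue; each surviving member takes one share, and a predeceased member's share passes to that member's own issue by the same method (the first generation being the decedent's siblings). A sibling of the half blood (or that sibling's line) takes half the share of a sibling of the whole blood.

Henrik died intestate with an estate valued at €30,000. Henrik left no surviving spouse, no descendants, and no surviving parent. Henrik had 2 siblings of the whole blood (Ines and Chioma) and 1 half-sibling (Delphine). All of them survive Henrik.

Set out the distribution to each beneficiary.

Delphine: €6,000; Ines: €12,000; Chioma: €12,000

The entire €30,000 passes to the siblings and their issue.
Counting each half-blood sibling's line as half a unit, there are 5/2 units in €30,000, so one unit is €12,000. Whole-blood lines (Ines and Chioma) take €12,000 each; half-blood lines (Delphine) take €6,000 each.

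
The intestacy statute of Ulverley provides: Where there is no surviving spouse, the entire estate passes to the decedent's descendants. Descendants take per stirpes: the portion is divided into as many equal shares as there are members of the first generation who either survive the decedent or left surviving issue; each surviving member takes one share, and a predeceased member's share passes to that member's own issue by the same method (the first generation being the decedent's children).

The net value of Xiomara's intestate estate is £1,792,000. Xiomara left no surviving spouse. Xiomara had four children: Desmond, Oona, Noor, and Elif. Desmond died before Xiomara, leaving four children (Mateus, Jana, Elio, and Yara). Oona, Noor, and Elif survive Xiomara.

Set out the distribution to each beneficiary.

Mateus: £112,000; Jana: £112,000; Elio: £112,000; Yara: £112,000; Oona: £448,000; Noor: £448,000; Elif: £448,000

The entire £1,792,000 passes to the descendants.
That amount (£1,792,000) is divided into 4 shares of £448,000: Oona, Noor, and Elif each take £448,000; Desmond's £448,000 share passes to Desmond's issue.
Desmond's share (£448,000) is divided into 4 shares of £112,000: Mateus, Jana, Elio, and Yara each take £112,000.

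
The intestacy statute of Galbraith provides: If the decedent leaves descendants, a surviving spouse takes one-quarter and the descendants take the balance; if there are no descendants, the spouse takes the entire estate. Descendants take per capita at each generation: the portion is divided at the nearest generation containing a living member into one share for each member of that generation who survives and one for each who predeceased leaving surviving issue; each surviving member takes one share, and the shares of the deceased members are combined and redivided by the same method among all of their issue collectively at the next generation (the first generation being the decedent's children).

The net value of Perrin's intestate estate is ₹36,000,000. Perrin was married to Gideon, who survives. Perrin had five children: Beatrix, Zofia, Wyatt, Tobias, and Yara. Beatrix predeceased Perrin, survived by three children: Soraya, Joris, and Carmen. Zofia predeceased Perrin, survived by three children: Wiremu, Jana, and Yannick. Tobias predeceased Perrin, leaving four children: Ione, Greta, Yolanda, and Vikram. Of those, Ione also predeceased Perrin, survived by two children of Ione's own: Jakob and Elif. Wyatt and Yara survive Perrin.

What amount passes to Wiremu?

Gideon takes one-quarter of ₹36,000,000 = ₹9,000,000. The remaining ₹27,000,000 passes to the descendants.
The descendants' portion (₹27,000,000) is divided at the children's generation into 5 shares of ₹5,400,000. Wyatt and Yara each take ₹5,400,000. The 3 shares of the deceased (Beatrix, Zofia, and Tobias) are combined into a pool of ₹16,200,000.
That pool (₹16,200,000) is divided at the grandchildren's generation into 10 shares of ₹1,620,000. Soraya, Joris, Carmen, Wiremu, Jana, Yannick, Greta, Yolanda, and Vikram each take ₹1,620,000. The remaining share for the deceased Ione (₹1,620,000) is carried to the next generation.
That pool (₹1,620,000) is divided at the great-grandchildren's generation equally among Jakob and Elif: ₹810,000 each.

Wiremu receives ₹1,620,000.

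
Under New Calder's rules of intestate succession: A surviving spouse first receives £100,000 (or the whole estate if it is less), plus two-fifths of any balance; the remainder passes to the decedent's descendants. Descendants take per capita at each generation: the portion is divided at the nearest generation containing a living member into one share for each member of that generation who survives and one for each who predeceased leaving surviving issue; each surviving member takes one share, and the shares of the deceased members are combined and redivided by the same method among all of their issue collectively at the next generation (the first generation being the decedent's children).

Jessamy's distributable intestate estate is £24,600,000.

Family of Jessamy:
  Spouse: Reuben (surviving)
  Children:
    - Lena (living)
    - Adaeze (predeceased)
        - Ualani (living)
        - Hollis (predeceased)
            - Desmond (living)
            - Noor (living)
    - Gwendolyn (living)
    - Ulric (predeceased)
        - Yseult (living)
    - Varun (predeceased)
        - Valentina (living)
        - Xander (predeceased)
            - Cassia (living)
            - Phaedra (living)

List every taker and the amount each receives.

Reuben first takes £100,000, leaving a balance of £24,500,000. Reuben then takes two-fifths of the balance (£9,800,000), for a total of £9,900,000. The remaining £14,700,000 passes to the descendants.
The descendants' portion (£14,700,000) is divided at the children's generation into 5 shares of £2,940,000. Lena and Gwendolyn each take £2,940,000. The 3 shares of the deceased (Adaeze, Ulric, and Varun) are combined into a pool of £8,820,000.
That pool (£8,820,000) is divided at the grandchildren's generation into 5 shares of £1,764,000. Ualani, Yseult, and Valentina each take £1,764,000. The 2 shares of the deceased (Hollis and Xander) are combined into a pool of £3,528,000.
That pool (£3,528,000) is divided at the great-grandchildren's generation equally among Desmond, Noor, Cassia, and Phaedra: £882,000 each.

Reuben: £9,900,000; Lena: £2,940,000; Ualani: £1,764,000; Desmond: £882,000; Noor: £882,000; Gwendolyn: £2,940,000; Yseult: £1,764,000; Valentina: £1,764,000; Cassia: £882,000; Phaedra: £882,000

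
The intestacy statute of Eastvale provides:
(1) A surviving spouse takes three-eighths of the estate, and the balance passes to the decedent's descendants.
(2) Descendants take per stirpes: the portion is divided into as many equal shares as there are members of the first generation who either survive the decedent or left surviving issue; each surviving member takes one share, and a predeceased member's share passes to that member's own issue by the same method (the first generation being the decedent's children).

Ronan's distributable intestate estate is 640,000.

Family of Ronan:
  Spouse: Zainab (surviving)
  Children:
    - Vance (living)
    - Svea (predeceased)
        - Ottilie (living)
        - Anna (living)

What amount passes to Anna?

Anna receives 100,000.

Zainab takes three-eighths of 640,000 = 240,000. The remaining 400,000 passes to the descendants.
The descendants' portion (400,000) is divided into 2 shares of 200,000: Vance takes 200,000; Svea's 200,000 share passes to Svea's issue.
Svea's share (200,000) is divided into 2 shares of 100,000: Ottilie and Anna each take 100,000.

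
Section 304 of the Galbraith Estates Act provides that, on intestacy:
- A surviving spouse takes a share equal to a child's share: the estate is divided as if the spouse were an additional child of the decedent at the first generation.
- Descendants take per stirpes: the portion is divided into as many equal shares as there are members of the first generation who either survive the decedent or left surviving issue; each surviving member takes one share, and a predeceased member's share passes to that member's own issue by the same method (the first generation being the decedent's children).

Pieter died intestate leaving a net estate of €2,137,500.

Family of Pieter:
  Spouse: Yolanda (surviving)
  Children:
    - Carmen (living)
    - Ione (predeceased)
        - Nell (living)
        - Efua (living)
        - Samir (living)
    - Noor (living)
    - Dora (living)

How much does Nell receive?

The spouse counts as an additional share at the children's level, so there are 5 primary shares of €427,500. Yolanda takes one such share (€427,500).
The children's combined portion (€1,710,000) is divided into 4 shares of €427,500: Carmen, Noor, and Dora each take €427,500; Ione's €427,500 share passes to Ione's issue.
Ione's share (€427,500) is divided into 3 shares of €142,500: Nell, Efua, and Samir each take €142,500.

Nell receives €142,500.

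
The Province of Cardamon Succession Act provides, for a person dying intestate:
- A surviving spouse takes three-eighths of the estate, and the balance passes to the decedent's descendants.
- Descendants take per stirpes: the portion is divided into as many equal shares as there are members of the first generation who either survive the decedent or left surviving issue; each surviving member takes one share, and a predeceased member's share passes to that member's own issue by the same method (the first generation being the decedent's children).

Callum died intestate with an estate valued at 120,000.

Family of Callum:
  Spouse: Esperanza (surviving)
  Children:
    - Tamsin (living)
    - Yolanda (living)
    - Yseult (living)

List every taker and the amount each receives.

Esperanza: 45,000; Tamsin: 25,000; Yolanda: 25,000; Yseult: 25,000

Esperanza takes three-eighths of 120,000 = 45,000. The remaining 75,000 passes to the descendants.
The descendants' portion (75,000) is divided into 3 shares of 25,000: Tamsin, Yolanda, and Yseult each take 25,000.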